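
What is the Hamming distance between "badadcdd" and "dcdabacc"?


Comparing "badadcdd" and "dcdabacc" position by position:
  Position 0: 'b' vs 'd' => differ
  Position 1: 'a' vs 'c' => differ
  Position 2: 'd' vs 'd' => same
  Position 3: 'a' vs 'a' => same
  Position 4: 'd' vs 'b' => differ
  Position 5: 'c' vs 'a' => differ
  Position 6: 'd' vs 'c' => differ
  Position 7: 'd' vs 'c' => differ
Total differences (Hamming distance): 6

6


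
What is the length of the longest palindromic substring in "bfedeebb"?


Input: "bfedeebb"
Checking substrings for palindromes:
  [2:5] "ede" (len 3) => palindrome
  [4:6] "ee" (len 2) => palindrome
  [6:8] "bb" (len 2) => palindrome
Longest palindromic substring: "ede" with length 3

3


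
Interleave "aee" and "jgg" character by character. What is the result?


Interleaving "aee" and "jgg":
  Position 0: 'a' from first, 'j' from second => "aj"
  Position 1: 'e' from first, 'g' from second => "eg"
  Position 2: 'e' from first, 'g' from second => "eg"
Result: ajegeg

ajegeg


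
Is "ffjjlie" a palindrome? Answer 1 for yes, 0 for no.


Input: ffjjlie
Reversed: eiljjff
  Compare pos 0 ('f') with pos 6 ('e'): MISMATCH
  Compare pos 1 ('f') with pos 5 ('i'): MISMATCH
  Compare pos 2 ('j') with pos 4 ('l'): MISMATCH
Result: not a palindrome

0


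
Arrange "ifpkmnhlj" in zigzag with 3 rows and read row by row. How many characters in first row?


Zigzag "ifpkmnhlj" into 3 rows:
Placing characters:
  'i' => row 0
  'f' => row 1
  'p' => row 2
  'k' => row 1
  'm' => row 0
  'n' => row 1
  'h' => row 2
  'l' => row 1
  'j' => row 0
Rows:
  Row 0: "imj"
  Row 1: "fknl"
  Row 2: "ph"
First row length: 3

3


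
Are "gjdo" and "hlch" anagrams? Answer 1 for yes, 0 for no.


Strings: "gjdo", "hlch"
Sorted first:  dgjo
Sorted second: chhl
Differ at position 0: 'd' vs 'c' => not anagrams

0


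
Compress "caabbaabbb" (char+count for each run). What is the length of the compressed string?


Input: caabbaabbb
Runs:
  'c' x 1 => "c1"
  'a' x 2 => "a2"
  'b' x 2 => "b2"
  'a' x 2 => "a2"
  'b' x 3 => "b3"
Compressed: "c1a2b2a2b3"
Compressed length: 10

10


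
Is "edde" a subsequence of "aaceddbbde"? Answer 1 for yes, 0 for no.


Check if "edde" is a subsequence of "aaceddbbde"
Greedy scan:
  Position 0 ('a'): no match needed
  Position 1 ('a'): no match needed
  Position 2 ('c'): no match needed
  Position 3 ('e'): matches sub[0] = 'e'
  Position 4 ('d'): matches sub[1] = 'd'
  Position 5 ('d'): matches sub[2] = 'd'
  Position 6 ('b'): no match needed
  Position 7 ('b'): no match needed
  Position 8 ('d'): no match needed
  Position 9 ('e'): matches sub[3] = 'e'
All 4 characters matched => is a subsequence

1


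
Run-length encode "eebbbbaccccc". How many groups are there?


Input: eebbbbaccccc
Scanning for consecutive runs:
  Group 1: 'e' x 2 (positions 0-1)
  Group 2: 'b' x 4 (positions 2-5)
  Group 3: 'a' x 1 (positions 6-6)
  Group 4: 'c' x 5 (positions 7-11)
Total groups: 4

4


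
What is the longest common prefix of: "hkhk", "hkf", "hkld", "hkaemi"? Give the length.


Words: hkhk, hkf, hkld, hkaemi
  Position 0: all 'h' => match
  Position 1: all 'k' => match
  Position 2: ('h', 'f', 'l', 'a') => mismatch, stop
LCP = "hk" (length 2)

2


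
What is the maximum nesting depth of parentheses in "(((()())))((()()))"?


Input: "(((()())))((()()))"
Tracking depth:
  Position 0 '(': depth becomes 1
  Position 1 '(': depth becomes 2
  Position 2 '(': depth becomes 3
  Position 3 '(': depth becomes 4
  Position 4 ')': depth becomes 3
  Position 5 '(': depth becomes 4
  Position 6 ')': depth becomes 3
  Position 7 ')': depth becomes 2
  Position 8 ')': depth becomes 1
  Position 9 ')': depth becomes 0
  Position 10 '(': depth becomes 1
  Position 11 '(': depth becomes 2
  Position 12 '(': depth becomes 3
  Position 13 ')': depth becomes 2
  Position 14 '(': depth becomes 3
  Position 15 ')': depth becomes 2
  Position 16 ')': depth becomes 1
  Position 17 ')': depth becomes 0
Maximum depth reached: 4

4


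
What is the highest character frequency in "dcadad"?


Input: dcadad
Character counts:
  'a': 2
  'c': 1
  'd': 3
Maximum frequency: 3

3


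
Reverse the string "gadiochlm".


Input: gadiochlm
Reading characters right to left:
  Position 8: 'm'
  Position 7: 'l'
  Position 6: 'h'
  Position 5: 'c'
  Position 4: 'o'
  Position 3: 'i'
  Position 2: 'd'
  Position 1: 'a'
  Position 0: 'g'
Reversed: mlhcoidag

mlhcoidag


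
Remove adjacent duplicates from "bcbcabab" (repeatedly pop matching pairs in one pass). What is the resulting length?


Input: bcbcabab
Stack-based adjacent duplicate removal:
  Read 'b': push. Stack: b
  Read 'c': push. Stack: bc
  Read 'b': push. Stack: bcb
  Read 'c': push. Stack: bcbc
  Read 'a': push. Stack: bcbca
  Read 'b': push. Stack: bcbcab
  Read 'a': push. Stack: bcbcaba
  Read 'b': push. Stack: bcbcabab
Final stack: "bcbcabab" (length 8)

8


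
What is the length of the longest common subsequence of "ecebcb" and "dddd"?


LCS of "ecebcb" and "dddd"
DP table:
           d    d    d    d
      0    0    0    0    0
  e   0    0    0    0    0
  c   0    0    0    0    0
  e   0    0    0    0    0
  b   0    0    0    0    0
  c   0    0    0    0    0
  b   0    0    0    0    0
LCS length = dp[6][4] = 0

0


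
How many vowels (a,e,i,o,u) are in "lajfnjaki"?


Input: lajfnjaki
Checking each character:
  'l' at position 0: consonant
  'a' at position 1: vowel (running total: 1)
  'j' at position 2: consonant
  'f' at position 3: consonant
  'n' at position 4: consonant
  'j' at position 5: consonant
  'a' at position 6: vowel (running total: 2)
  'k' at position 7: consonant
  'i' at position 8: vowel (running total: 3)
Total vowels: 3

3


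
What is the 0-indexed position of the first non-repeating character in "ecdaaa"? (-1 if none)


Input: ecdaaa
Character frequencies:
  'a': 3
  'c': 1
  'd': 1
  'e': 1
Scanning left to right for freq == 1:
  Position 0 ('e'): unique! => answer = 0

0


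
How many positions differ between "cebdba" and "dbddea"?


Comparing "cebdba" and "dbddea" position by position:
  Position 0: 'c' vs 'd' => DIFFER
  Position 1: 'e' vs 'b' => DIFFER
  Position 2: 'b' vs 'd' => DIFFER
  Position 3: 'd' vs 'd' => same
  Position 4: 'b' vs 'e' => DIFFER
  Position 5: 'a' vs 'a' => same
Positions that differ: 4

4


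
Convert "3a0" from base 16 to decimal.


Input: "3a0" in base 16
Positional expansion:
  Digit '3' (value 3) x 16^2 = 768
  Digit 'a' (value 10) x 16^1 = 160
  Digit '0' (value 0) x 16^0 = 0
Sum = 928

928


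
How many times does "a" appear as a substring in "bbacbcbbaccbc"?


Searching for "a" in "bbacbcbbaccbc"
Scanning each position:
  Position 0: "b" => no
  Position 1: "b" => no
  Position 2: "a" => MATCH
  Position 3: "c" => no
  Position 4: "b" => no
  Position 5: "c" => no
  Position 6: "b" => no
  Position 7: "b" => no
  Position 8: "a" => MATCH
  Position 9: "c" => no
  Position 10: "c" => no
  Position 11: "b" => no
  Position 12: "c" => no
Total occurrences: 2

2


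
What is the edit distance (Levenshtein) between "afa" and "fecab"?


Computing edit distance: "afa" -> "fecab"
DP table:
           f    e    c    a    b
      0    1    2    3    4    5
  a   1    1    2    3    3    4
  f   2    1    2    3    4    4
  a   3    2    2    3    3    4
Edit distance = dp[3][5] = 4

4


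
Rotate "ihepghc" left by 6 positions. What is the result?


Input: "ihepghc", rotate left by 6
First 6 characters: "ihepgh"
Remaining characters: "c"
Concatenate remaining + first: "c" + "ihepgh" = "cihepgh"

cihepgh


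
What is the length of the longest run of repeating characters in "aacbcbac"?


Input: "aacbcbac"
Scanning for longest run:
  Position 1 ('a'): continues run of 'a', length=2
  Position 2 ('c'): new char, reset run to 1
  Position 3 ('b'): new char, reset run to 1
  Position 4 ('c'): new char, reset run to 1
  Position 5 ('b'): new char, reset run to 1
  Position 6 ('a'): new char, reset run to 1
  Position 7 ('c'): new char, reset run to 1
Longest run: 'a' with length 2

2


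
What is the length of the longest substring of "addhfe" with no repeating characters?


Input: "addhfe"
Sliding window (track last position of each char):
  Position 0 ('a'): window [0,0] length 1 -- new best
  Position 1 ('d'): window [0,1] length 2 -- new best
  Position 2 ('d'): repeat (last at 1), move window start to 2
  Position 2 ('d'): window [2,2] length 1
  Position 3 ('h'): window [2,3] length 2
  Position 4 ('f'): window [2,4] length 3 -- new best
  Position 5 ('e'): window [2,5] length 4 -- new best
Longest substring with no repeats: "dhfe" with length 4

4


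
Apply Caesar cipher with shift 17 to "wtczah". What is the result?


Caesar cipher: shift "wtczah" by 17
  'w' (pos 22) + 17 = pos 13 = 'n'
  't' (pos 19) + 17 = pos 10 = 'k'
  'c' (pos 2) + 17 = pos 19 = 't'
  'z' (pos 25) + 17 = pos 16 = 'q'
  'a' (pos 0) + 17 = pos 17 = 'r'
  'h' (pos 7) + 17 = pos 24 = 'y'
Result: nktqry

nktqry


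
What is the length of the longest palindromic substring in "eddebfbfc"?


Input: "eddebfbfc"
Checking substrings for palindromes:
  [0:4] "edde" (len 4) => palindrome
  [4:7] "bfb" (len 3) => palindrome
  [5:8] "fbf" (len 3) => palindrome
  [1:3] "dd" (len 2) => palindrome
Longest palindromic substring: "edde" with length 4

4


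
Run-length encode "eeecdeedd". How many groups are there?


Input: eeecdeedd
Scanning for consecutive runs:
  Group 1: 'e' x 3 (positions 0-2)
  Group 2: 'c' x 1 (positions 3-3)
  Group 3: 'd' x 1 (positions 4-4)
  Group 4: 'e' x 2 (positions 5-6)
  Group 5: 'd' x 2 (positions 7-8)
Total groups: 5

5


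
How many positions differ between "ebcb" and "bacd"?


Comparing "ebcb" and "bacd" position by position:
  Position 0: 'e' vs 'b' => DIFFER
  Position 1: 'b' vs 'a' => DIFFER
  Position 2: 'c' vs 'c' => same
  Position 3: 'b' vs 'd' => DIFFER
Positions that differ: 3

3


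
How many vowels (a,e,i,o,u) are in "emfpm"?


Input: emfpm
Checking each character:
  'e' at position 0: vowel (running total: 1)
  'm' at position 1: consonant
  'f' at position 2: consonant
  'p' at position 3: consonant
  'm' at position 4: consonant
Total vowels: 1

1


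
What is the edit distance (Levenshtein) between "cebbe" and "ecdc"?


Computing edit distance: "cebbe" -> "ecdc"
DP table:
           e    c    d    c
      0    1    2    3    4
  c   1    1    1    2    3
  e   2    1    2    2    3
  b   3    2    2    3    3
  b   4    3    3    3    4
  e   5    4    4    4    4
Edit distance = dp[5][4] = 4

4


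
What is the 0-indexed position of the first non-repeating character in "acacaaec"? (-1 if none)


Input: acacaaec
Character frequencies:
  'a': 4
  'c': 3
  'e': 1
Scanning left to right for freq == 1:
  Position 0 ('a'): freq=4, skip
  Position 1 ('c'): freq=3, skip
  Position 2 ('a'): freq=4, skip
  Position 3 ('c'): freq=3, skip
  Position 4 ('a'): freq=4, skip
  Position 5 ('a'): freq=4, skip
  Position 6 ('e'): unique! => answer = 6

6


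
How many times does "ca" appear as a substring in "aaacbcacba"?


Searching for "ca" in "aaacbcacba"
Scanning each position:
  Position 0: "aa" => no
  Position 1: "aa" => no
  Position 2: "ac" => no
  Position 3: "cb" => no
  Position 4: "bc" => no
  Position 5: "ca" => MATCH
  Position 6: "ac" => no
  Position 7: "cb" => no
  Position 8: "ba" => no
Total occurrences: 1

1


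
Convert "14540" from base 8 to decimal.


Input: "14540" in base 8
Positional expansion:
  Digit '1' (value 1) x 8^4 = 4096
  Digit '4' (value 4) x 8^3 = 2048
  Digit '5' (value 5) x 8^2 = 320
  Digit '4' (value 4) x 8^1 = 32
  Digit '0' (value 0) x 8^0 = 0
Sum = 6496

6496


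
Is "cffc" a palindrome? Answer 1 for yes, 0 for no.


Input: cffc
Reversed: cffc
  Compare pos 0 ('c') with pos 3 ('c'): match
  Compare pos 1 ('f') with pos 2 ('f'): match
Result: palindrome

1


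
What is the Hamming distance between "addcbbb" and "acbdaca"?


Comparing "addcbbb" and "acbdaca" position by position:
  Position 0: 'a' vs 'a' => same
  Position 1: 'd' vs 'c' => differ
  Position 2: 'd' vs 'b' => differ
  Position 3: 'c' vs 'd' => differ
  Position 4: 'b' vs 'a' => differ
  Position 5: 'b' vs 'c' => differ
  Position 6: 'b' vs 'a' => differ
Total differences (Hamming distance): 6

6


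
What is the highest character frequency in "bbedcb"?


Input: bbedcb
Character counts:
  'b': 3
  'c': 1
  'd': 1
  'e': 1
Maximum frequency: 3

3


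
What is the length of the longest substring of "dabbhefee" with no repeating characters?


Input: "dabbhefee"
Sliding window (track last position of each char):
  Position 0 ('d'): window [0,0] length 1 -- new best
  Position 1 ('a'): window [0,1] length 2 -- new best
  Position 2 ('b'): window [0,2] length 3 -- new best
  Position 3 ('b'): repeat (last at 2), move window start to 3
  Position 3 ('b'): window [3,3] length 1
  Position 4 ('h'): window [3,4] length 2
  Position 5 ('e'): window [3,5] length 3
  Position 6 ('f'): window [3,6] length 4 -- new best
  Position 7 ('e'): repeat (last at 5), move window start to 6
  Position 7 ('e'): window [6,7] length 2
  Position 8 ('e'): repeat (last at 7), move window start to 8
  Position 8 ('e'): window [8,8] length 1
Longest substring with no repeats: "bhef" with length 4

4


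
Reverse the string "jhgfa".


Input: jhgfa
Reading characters right to left:
  Position 4: 'a'
  Position 3: 'f'
  Position 2: 'g'
  Position 1: 'h'
  Position 0: 'j'
Reversed: afghj

afghj


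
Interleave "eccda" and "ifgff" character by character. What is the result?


Interleaving "eccda" and "ifgff":
  Position 0: 'e' from first, 'i' from second => "ei"
  Position 1: 'c' from first, 'f' from second => "cf"
  Position 2: 'c' from first, 'g' from second => "cg"
  Position 3: 'd' from first, 'f' from second => "df"
  Position 4: 'a' from first, 'f' from second => "af"
Result: eicfcgdfaf

eicfcgdfaf


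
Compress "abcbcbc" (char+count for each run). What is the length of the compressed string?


Input: abcbcbc
Runs:
  'a' x 1 => "a1"
  'b' x 1 => "b1"
  'c' x 1 => "c1"
  'b' x 1 => "b1"
  'c' x 1 => "c1"
  'b' x 1 => "b1"
  'c' x 1 => "c1"
Compressed: "a1b1c1b1c1b1c1"
Compressed length: 14

14


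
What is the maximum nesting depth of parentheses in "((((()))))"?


Input: "((((()))))"
Tracking depth:
  Position 0 '(': depth becomes 1
  Position 1 '(': depth becomes 2
  Position 2 '(': depth becomes 3
  Position 3 '(': depth becomes 4
  Position 4 '(': depth becomes 5
  Position 5 ')': depth becomes 4
  Position 6 ')': depth becomes 3
  Position 7 ')': depth becomes 2
  Position 8 ')': depth becomes 1
  Position 9 ')': depth becomes 0
Maximum depth reached: 5

5


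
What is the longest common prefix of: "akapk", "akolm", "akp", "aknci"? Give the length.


Words: akapk, akolm, akp, aknci
  Position 0: all 'a' => match
  Position 1: all 'k' => match
  Position 2: ('a', 'o', 'p', 'n') => mismatch, stop
LCP = "ak" (length 2)

2


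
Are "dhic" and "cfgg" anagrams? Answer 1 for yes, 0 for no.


Strings: "dhic", "cfgg"
Sorted first:  cdhi
Sorted second: cfgg
Differ at position 1: 'd' vs 'f' => not anagrams

0


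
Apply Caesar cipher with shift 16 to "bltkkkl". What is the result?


Caesar cipher: shift "bltkkkl" by 16
  'b' (pos 1) + 16 = pos 17 = 'r'
  'l' (pos 11) + 16 = pos 1 = 'b'
  't' (pos 19) + 16 = pos 9 = 'j'
  'k' (pos 10) + 16 = pos 0 = 'a'
  'k' (pos 10) + 16 = pos 0 = 'a'
  'k' (pos 10) + 16 = pos 0 = 'a'
  'l' (pos 11) + 16 = pos 1 = 'b'
Result: rbjaaab

rbjaaab


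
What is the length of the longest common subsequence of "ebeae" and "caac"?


LCS of "ebeae" and "caac"
DP table:
           c    a    a    c
      0    0    0    0    0
  e   0    0    0    0    0
  b   0    0    0    0    0
  e   0    0    0    0    0
  a   0    0    1    1    1
  e   0    0    1    1    1
LCS length = dp[5][4] = 1

1


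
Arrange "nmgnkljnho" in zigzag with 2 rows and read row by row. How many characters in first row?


Zigzag "nmgnkljnho" into 2 rows:
Placing characters:
  'n' => row 0
  'm' => row 1
  'g' => row 0
  'n' => row 1
  'k' => row 0
  'l' => row 1
  'j' => row 0
  'n' => row 1
  'h' => row 0
  'o' => row 1
Rows:
  Row 0: "ngkjh"
  Row 1: "mnlno"
First row length: 5

5


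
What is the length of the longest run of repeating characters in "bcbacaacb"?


Input: "bcbacaacb"
Scanning for longest run:
  Position 1 ('c'): new char, reset run to 1
  Position 2 ('b'): new char, reset run to 1
  Position 3 ('a'): new char, reset run to 1
  Position 4 ('c'): new char, reset run to 1
  Position 5 ('a'): new char, reset run to 1
  Position 6 ('a'): continues run of 'a', length=2
  Position 7 ('c'): new char, reset run to 1
  Position 8 ('b'): new char, reset run to 1
Longest run: 'a' with length 2

2


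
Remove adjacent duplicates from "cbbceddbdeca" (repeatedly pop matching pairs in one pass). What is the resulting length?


Input: cbbceddbdeca
Stack-based adjacent duplicate removal:
  Read 'c': push. Stack: c
  Read 'b': push. Stack: cb
  Read 'b': matches stack top 'b' => pop. Stack: c
  Read 'c': matches stack top 'c' => pop. Stack: (empty)
  Read 'e': push. Stack: e
  Read 'd': push. Stack: ed
  Read 'd': matches stack top 'd' => pop. Stack: e
  Read 'b': push. Stack: eb
  Read 'd': push. Stack: ebd
  Read 'e': push. Stack: ebde
  Read 'c': push. Stack: ebdec
  Read 'a': push. Stack: ebdeca
Final stack: "ebdeca" (length 6)

6


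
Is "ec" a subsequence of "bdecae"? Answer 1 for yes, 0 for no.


Check if "ec" is a subsequence of "bdecae"
Greedy scan:
  Position 0 ('b'): no match needed
  Position 1 ('d'): no match needed
  Position 2 ('e'): matches sub[0] = 'e'
  Position 3 ('c'): matches sub[1] = 'c'
  Position 4 ('a'): no match needed
  Position 5 ('e'): no match needed
All 2 characters matched => is a subsequence

1


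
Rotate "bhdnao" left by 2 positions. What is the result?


Input: "bhdnao", rotate left by 2
First 2 characters: "bh"
Remaining characters: "dnao"
Concatenate remaining + first: "dnao" + "bh" = "dnaobh"

dnaobh


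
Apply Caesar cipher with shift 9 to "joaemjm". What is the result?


Caesar cipher: shift "joaemjm" by 9
  'j' (pos 9) + 9 = pos 18 = 's'
  'o' (pos 14) + 9 = pos 23 = 'x'
  'a' (pos 0) + 9 = pos 9 = 'j'
  'e' (pos 4) + 9 = pos 13 = 'n'
  'm' (pos 12) + 9 = pos 21 = 'v'
  'j' (pos 9) + 9 = pos 18 = 's'
  'm' (pos 12) + 9 = pos 21 = 'v'
Result: sxjnvsv

sxjnvsv


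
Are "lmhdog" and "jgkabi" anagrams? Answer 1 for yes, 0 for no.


Strings: "lmhdog", "jgkabi"
Sorted first:  dghlmo
Sorted second: abgijk
Differ at position 0: 'd' vs 'a' => not anagrams

0


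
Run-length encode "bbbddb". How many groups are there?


Input: bbbddb
Scanning for consecutive runs:
  Group 1: 'b' x 3 (positions 0-2)
  Group 2: 'd' x 2 (positions 3-4)
  Group 3: 'b' x 1 (positions 5-5)
Total groups: 3

3


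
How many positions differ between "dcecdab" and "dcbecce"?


Comparing "dcecdab" and "dcbecce" position by position:
  Position 0: 'd' vs 'd' => same
  Position 1: 'c' vs 'c' => same
  Position 2: 'e' vs 'b' => DIFFER
  Position 3: 'c' vs 'e' => DIFFER
  Position 4: 'd' vs 'c' => DIFFER
  Position 5: 'a' vs 'c' => DIFFER
  Position 6: 'b' vs 'e' => DIFFER
Positions that differ: 5

5


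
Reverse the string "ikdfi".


Input: ikdfi
Reading characters right to left:
  Position 4: 'i'
  Position 3: 'f'
  Position 2: 'd'
  Position 1: 'k'
  Position 0: 'i'
Reversed: ifdki

ifdki


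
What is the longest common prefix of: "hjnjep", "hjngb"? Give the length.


Words: hjnjep, hjngb
  Position 0: all 'h' => match
  Position 1: all 'j' => match
  Position 2: all 'n' => match
  Position 3: ('j', 'g') => mismatch, stop
LCP = "hjn" (length 3)

3


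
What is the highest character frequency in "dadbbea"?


Input: dadbbea
Character counts:
  'a': 2
  'b': 2
  'd': 2
  'e': 1
Maximum frequency: 2

2


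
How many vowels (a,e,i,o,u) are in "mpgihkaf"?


Input: mpgihkaf
Checking each character:
  'm' at position 0: consonant
  'p' at position 1: consonant
  'g' at position 2: consonant
  'i' at position 3: vowel (running total: 1)
  'h' at position 4: consonant
  'k' at position 5: consonant
  'a' at position 6: vowel (running total: 2)
  'f' at position 7: consonant
Total vowels: 2

2


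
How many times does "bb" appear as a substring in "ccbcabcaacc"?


Searching for "bb" in "ccbcabcaacc"
Scanning each position:
  Position 0: "cc" => no
  Position 1: "cb" => no
  Position 2: "bc" => no
  Position 3: "ca" => no
  Position 4: "ab" => no
  Position 5: "bc" => no
  Position 6: "ca" => no
  Position 7: "aa" => no
  Position 8: "ac" => no
  Position 9: "cc" => no
Total occurrences: 0

0


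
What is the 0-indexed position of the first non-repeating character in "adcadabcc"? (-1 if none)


Input: adcadabcc
Character frequencies:
  'a': 3
  'b': 1
  'c': 3
  'd': 2
Scanning left to right for freq == 1:
  Position 0 ('a'): freq=3, skip
  Position 1 ('d'): freq=2, skip
  Position 2 ('c'): freq=3, skip
  Position 3 ('a'): freq=3, skip
  Position 4 ('d'): freq=2, skip
  Position 5 ('a'): freq=3, skip
  Position 6 ('b'): unique! => answer = 6

6


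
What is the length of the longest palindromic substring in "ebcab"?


Input: "ebcab"
Checking substrings for palindromes:
  No multi-char palindromic substrings found
Longest palindromic substring: "e" with length 1

1


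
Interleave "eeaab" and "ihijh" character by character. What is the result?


Interleaving "eeaab" and "ihijh":
  Position 0: 'e' from first, 'i' from second => "ei"
  Position 1: 'e' from first, 'h' from second => "eh"
  Position 2: 'a' from first, 'i' from second => "ai"
  Position 3: 'a' from first, 'j' from second => "aj"
  Position 4: 'b' from first, 'h' from second => "bh"
Result: eiehaiajbh

eiehaiajbh


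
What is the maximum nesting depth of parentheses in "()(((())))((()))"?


Input: "()(((())))((()))"
Tracking depth:
  Position 0 '(': depth becomes 1
  Position 1 ')': depth becomes 0
  Position 2 '(': depth becomes 1
  Position 3 '(': depth becomes 2
  Position 4 '(': depth becomes 3
  Position 5 '(': depth becomes 4
  Position 6 ')': depth becomes 3
  Position 7 ')': depth becomes 2
  Position 8 ')': depth becomes 1
  Position 9 ')': depth becomes 0
  Position 10 '(': depth becomes 1
  Position 11 '(': depth becomes 2
  Position 12 '(': depth becomes 3
  Position 13 ')': depth becomes 2
  Position 14 ')': depth becomes 1
  Position 15 ')': depth becomes 0
Maximum depth reached: 4

4


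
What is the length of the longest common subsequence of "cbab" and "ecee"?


LCS of "cbab" and "ecee"
DP table:
           e    c    e    e
      0    0    0    0    0
  c   0    0    1    1    1
  b   0    0    1    1    1
  a   0    0    1    1    1
  b   0    0    1    1    1
LCS length = dp[4][4] = 1

1


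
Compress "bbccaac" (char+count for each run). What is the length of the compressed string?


Input: bbccaac
Runs:
  'b' x 2 => "b2"
  'c' x 2 => "c2"
  'a' x 2 => "a2"
  'c' x 1 => "c1"
Compressed: "b2c2a2c1"
Compressed length: 8

8


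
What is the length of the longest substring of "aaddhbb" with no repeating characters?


Input: "aaddhbb"
Sliding window (track last position of each char):
  Position 0 ('a'): window [0,0] length 1 -- new best
  Position 1 ('a'): repeat (last at 0), move window start to 1
  Position 1 ('a'): window [1,1] length 1
  Position 2 ('d'): window [1,2] length 2 -- new best
  Position 3 ('d'): repeat (last at 2), move window start to 3
  Position 3 ('d'): window [3,3] length 1
  Position 4 ('h'): window [3,4] length 2
  Position 5 ('b'): window [3,5] length 3 -- new best
  Position 6 ('b'): repeat (last at 5), move window start to 6
  Position 6 ('b'): window [6,6] length 1
Longest substring with no repeats: "dhb" with length 3

3


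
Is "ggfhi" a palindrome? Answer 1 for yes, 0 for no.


Input: ggfhi
Reversed: ihfgg
  Compare pos 0 ('g') with pos 4 ('i'): MISMATCH
  Compare pos 1 ('g') with pos 3 ('h'): MISMATCH
Result: not a palindrome

0


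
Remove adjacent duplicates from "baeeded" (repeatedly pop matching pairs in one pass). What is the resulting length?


Input: baeeded
Stack-based adjacent duplicate removal:
  Read 'b': push. Stack: b
  Read 'a': push. Stack: ba
  Read 'e': push. Stack: bae
  Read 'e': matches stack top 'e' => pop. Stack: ba
  Read 'd': push. Stack: bad
  Read 'e': push. Stack: bade
  Read 'd': push. Stack: baded
Final stack: "baded" (length 5)

5


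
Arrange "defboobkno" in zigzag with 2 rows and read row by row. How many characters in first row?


Zigzag "defboobkno" into 2 rows:
Placing characters:
  'd' => row 0
  'e' => row 1
  'f' => row 0
  'b' => row 1
  'o' => row 0
  'o' => row 1
  'b' => row 0
  'k' => row 1
  'n' => row 0
  'o' => row 1
Rows:
  Row 0: "dfobn"
  Row 1: "eboko"
First row length: 5

5


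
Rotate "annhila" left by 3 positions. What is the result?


Input: "annhila", rotate left by 3
First 3 characters: "ann"
Remaining characters: "hila"
Concatenate remaining + first: "hila" + "ann" = "hilaann"

hilaann


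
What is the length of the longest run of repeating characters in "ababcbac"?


Input: "ababcbac"
Scanning for longest run:
  Position 1 ('b'): new char, reset run to 1
  Position 2 ('a'): new char, reset run to 1
  Position 3 ('b'): new char, reset run to 1
  Position 4 ('c'): new char, reset run to 1
  Position 5 ('b'): new char, reset run to 1
  Position 6 ('a'): new char, reset run to 1
  Position 7 ('c'): new char, reset run to 1
Longest run: 'a' with length 1

1


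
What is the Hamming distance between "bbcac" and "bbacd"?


Comparing "bbcac" and "bbacd" position by position:
  Position 0: 'b' vs 'b' => same
  Position 1: 'b' vs 'b' => same
  Position 2: 'c' vs 'a' => differ
  Position 3: 'a' vs 'c' => differ
  Position 4: 'c' vs 'd' => differ
Total differences (Hamming distance): 3

3


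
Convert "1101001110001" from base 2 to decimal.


Input: "1101001110001" in base 2
Positional expansion:
  Digit '1' (value 1) x 2^12 = 4096
  Digit '1' (value 1) x 2^11 = 2048
  Digit '0' (value 0) x 2^10 = 0
  Digit '1' (value 1) x 2^9 = 512
  Digit '0' (value 0) x 2^8 = 0
  Digit '0' (value 0) x 2^7 = 0
  Digit '1' (value 1) x 2^6 = 64
  Digit '1' (value 1) x 2^5 = 32
  Digit '1' (value 1) x 2^4 = 16
  Digit '0' (value 0) x 2^3 = 0
  Digit '0' (value 0) x 2^2 = 0
  Digit '0' (value 0) x 2^1 = 0
  Digit '1' (value 1) x 2^0 = 1
Sum = 6769

6769


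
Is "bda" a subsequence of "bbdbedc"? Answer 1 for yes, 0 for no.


Check if "bda" is a subsequence of "bbdbedc"
Greedy scan:
  Position 0 ('b'): matches sub[0] = 'b'
  Position 1 ('b'): no match needed
  Position 2 ('d'): matches sub[1] = 'd'
  Position 3 ('b'): no match needed
  Position 4 ('e'): no match needed
  Position 5 ('d'): no match needed
  Position 6 ('c'): no match needed
Only matched 2/3 characters => not a subsequence

0


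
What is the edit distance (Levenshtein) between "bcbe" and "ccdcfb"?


Computing edit distance: "bcbe" -> "ccdcfb"
DP table:
           c    c    d    c    f    b
      0    1    2    3    4    5    6
  b   1    1    2    3    4    5    5
  c   2    1    1    2    3    4    5
  b   3    2    2    2    3    4    4
  e   4    3    3    3    3    4    5
Edit distance = dp[4][6] = 5

5


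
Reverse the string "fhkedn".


Input: fhkedn
Reading characters right to left:
  Position 5: 'n'
  Position 4: 'd'
  Position 3: 'e'
  Position 2: 'k'
  Position 1: 'h'
  Position 0: 'f'
Reversed: ndekhf

ndekhf


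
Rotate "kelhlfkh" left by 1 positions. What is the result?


Input: "kelhlfkh", rotate left by 1
First 1 characters: "k"
Remaining characters: "elhlfkh"
Concatenate remaining + first: "elhlfkh" + "k" = "elhlfkhk"

elhlfkhk


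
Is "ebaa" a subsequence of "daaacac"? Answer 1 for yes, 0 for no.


Check if "ebaa" is a subsequence of "daaacac"
Greedy scan:
  Position 0 ('d'): no match needed
  Position 1 ('a'): no match needed
  Position 2 ('a'): no match needed
  Position 3 ('a'): no match needed
  Position 4 ('c'): no match needed
  Position 5 ('a'): no match needed
  Position 6 ('c'): no match needed
Only matched 0/4 characters => not a subsequence

0


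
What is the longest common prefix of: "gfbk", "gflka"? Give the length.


Words: gfbk, gflka
  Position 0: all 'g' => match
  Position 1: all 'f' => match
  Position 2: ('b', 'l') => mismatch, stop
LCP = "gf" (length 2)

2


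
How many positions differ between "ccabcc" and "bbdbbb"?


Comparing "ccabcc" and "bbdbbb" position by position:
  Position 0: 'c' vs 'b' => DIFFER
  Position 1: 'c' vs 'b' => DIFFER
  Position 2: 'a' vs 'd' => DIFFER
  Position 3: 'b' vs 'b' => same
  Position 4: 'c' vs 'b' => DIFFER
  Position 5: 'c' vs 'b' => DIFFER
Positions that differ: 5

5


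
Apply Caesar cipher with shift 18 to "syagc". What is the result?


Caesar cipher: shift "syagc" by 18
  's' (pos 18) + 18 = pos 10 = 'k'
  'y' (pos 24) + 18 = pos 16 = 'q'
  'a' (pos 0) + 18 = pos 18 = 's'
  'g' (pos 6) + 18 = pos 24 = 'y'
  'c' (pos 2) + 18 = pos 20 = 'u'
Result: kqsyu

kqsyu


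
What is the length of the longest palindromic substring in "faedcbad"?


Input: "faedcbad"
Checking substrings for palindromes:
  No multi-char palindromic substrings found
Longest palindromic substring: "f" with length 1

1


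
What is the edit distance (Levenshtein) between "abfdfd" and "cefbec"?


Computing edit distance: "abfdfd" -> "cefbec"
DP table:
           c    e    f    b    e    c
      0    1    2    3    4    5    6
  a   1    1    2    3    4    5    6
  b   2    2    2    3    3    4    5
  f   3    3    3    2    3    4    5
  d   4    4    4    3    3    4    5
  f   5    5    5    4    4    4    5
  d   6    6    6    5    5    5    5
Edit distance = dp[6][6] = 5

5


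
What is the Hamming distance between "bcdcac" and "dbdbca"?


Comparing "bcdcac" and "dbdbca" position by position:
  Position 0: 'b' vs 'd' => differ
  Position 1: 'c' vs 'b' => differ
  Position 2: 'd' vs 'd' => same
  Position 3: 'c' vs 'b' => differ
  Position 4: 'a' vs 'c' => differ
  Position 5: 'c' vs 'a' => differ
Total differences (Hamming distance): 5

5


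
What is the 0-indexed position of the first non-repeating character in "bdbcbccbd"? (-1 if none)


Input: bdbcbccbd
Character frequencies:
  'b': 4
  'c': 3
  'd': 2
Scanning left to right for freq == 1:
  Position 0 ('b'): freq=4, skip
  Position 1 ('d'): freq=2, skip
  Position 2 ('b'): freq=4, skip
  Position 3 ('c'): freq=3, skip
  Position 4 ('b'): freq=4, skip
  Position 5 ('c'): freq=3, skip
  Position 6 ('c'): freq=3, skip
  Position 7 ('b'): freq=4, skip
  Position 8 ('d'): freq=2, skip
  No unique character found => answer = -1

-1


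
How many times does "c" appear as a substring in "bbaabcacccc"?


Searching for "c" in "bbaabcacccc"
Scanning each position:
  Position 0: "b" => no
  Position 1: "b" => no
  Position 2: "a" => no
  Position 3: "a" => no
  Position 4: "b" => no
  Position 5: "c" => MATCH
  Position 6: "a" => no
  Position 7: "c" => MATCH
  Position 8: "c" => MATCH
  Position 9: "c" => MATCH
  Position 10: "c" => MATCH
Total occurrences: 5

5


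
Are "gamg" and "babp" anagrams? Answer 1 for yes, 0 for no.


Strings: "gamg", "babp"
Sorted first:  aggm
Sorted second: abbp
Differ at position 1: 'g' vs 'b' => not anagrams

0


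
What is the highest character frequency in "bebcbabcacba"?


Input: bebcbabcacba
Character counts:
  'a': 3
  'b': 5
  'c': 3
  'e': 1
Maximum frequency: 5

5


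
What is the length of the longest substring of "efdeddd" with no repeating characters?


Input: "efdeddd"
Sliding window (track last position of each char):
  Position 0 ('e'): window [0,0] length 1 -- new best
  Position 1 ('f'): window [0,1] length 2 -- new best
  Position 2 ('d'): window [0,2] length 3 -- new best
  Position 3 ('e'): repeat (last at 0), move window start to 1
  Position 3 ('e'): window [1,3] length 3
  Position 4 ('d'): repeat (last at 2), move window start to 3
  Position 4 ('d'): window [3,4] length 2
  Position 5 ('d'): repeat (last at 4), move window start to 5
  Position 5 ('d'): window [5,5] length 1
  Position 6 ('d'): repeat (last at 5), move window start to 6
  Position 6 ('d'): window [6,6] length 1
Longest substring with no repeats: "efd" with length 3

3


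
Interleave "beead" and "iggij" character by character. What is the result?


Interleaving "beead" and "iggij":
  Position 0: 'b' from first, 'i' from second => "bi"
  Position 1: 'e' from first, 'g' from second => "eg"
  Position 2: 'e' from first, 'g' from second => "eg"
  Position 3: 'a' from first, 'i' from second => "ai"
  Position 4: 'd' from first, 'j' from second => "dj"
Result: biegegaidj

biegegaidj


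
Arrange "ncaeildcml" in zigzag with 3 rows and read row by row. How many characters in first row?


Zigzag "ncaeildcml" into 3 rows:
Placing characters:
  'n' => row 0
  'c' => row 1
  'a' => row 2
  'e' => row 1
  'i' => row 0
  'l' => row 1
  'd' => row 2
  'c' => row 1
  'm' => row 0
  'l' => row 1
Rows:
  Row 0: "nim"
  Row 1: "celcl"
  Row 2: "ad"
First row length: 3

3


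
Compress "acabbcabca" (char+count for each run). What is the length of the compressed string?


Input: acabbcabca
Runs:
  'a' x 1 => "a1"
  'c' x 1 => "c1"
  'a' x 1 => "a1"
  'b' x 2 => "b2"
  'c' x 1 => "c1"
  'a' x 1 => "a1"
  'b' x 1 => "b1"
  'c' x 1 => "c1"
  'a' x 1 => "a1"
Compressed: "a1c1a1b2c1a1b1c1a1"
Compressed length: 18

18


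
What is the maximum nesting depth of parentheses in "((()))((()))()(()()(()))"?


Input: "((()))((()))()(()()(()))"
Tracking depth:
  Position 0 '(': depth becomes 1
  Position 1 '(': depth becomes 2
  Position 2 '(': depth becomes 3
  Position 3 ')': depth becomes 2
  Position 4 ')': depth becomes 1
  Position 5 ')': depth becomes 0
  Position 6 '(': depth becomes 1
  Position 7 '(': depth becomes 2
  Position 8 '(': depth becomes 3
  Position 9 ')': depth becomes 2
  Position 10 ')': depth becomes 1
  Position 11 ')': depth becomes 0
  Position 12 '(': depth becomes 1
  Position 13 ')': depth becomes 0
  Position 14 '(': depth becomes 1
  Position 15 '(': depth becomes 2
  Position 16 ')': depth becomes 1
  Position 17 '(': depth becomes 2
  Position 18 ')': depth becomes 1
  Position 19 '(': depth becomes 2
  Position 20 '(': depth becomes 3
  Position 21 ')': depth becomes 2
  Position 22 ')': depth becomes 1
  Position 23 ')': depth becomes 0
Maximum depth reached: 3

3


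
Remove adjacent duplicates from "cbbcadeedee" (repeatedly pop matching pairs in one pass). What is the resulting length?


Input: cbbcadeedee
Stack-based adjacent duplicate removal:
  Read 'c': push. Stack: c
  Read 'b': push. Stack: cb
  Read 'b': matches stack top 'b' => pop. Stack: c
  Read 'c': matches stack top 'c' => pop. Stack: (empty)
  Read 'a': push. Stack: a
  Read 'd': push. Stack: ad
  Read 'e': push. Stack: ade
  Read 'e': matches stack top 'e' => pop. Stack: ad
  Read 'd': matches stack top 'd' => pop. Stack: a
  Read 'e': push. Stack: ae
  Read 'e': matches stack top 'e' => pop. Stack: a
Final stack: "a" (length 1)

1


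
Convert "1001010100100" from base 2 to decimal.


Input: "1001010100100" in base 2
Positional expansion:
  Digit '1' (value 1) x 2^12 = 4096
  Digit '0' (value 0) x 2^11 = 0
  Digit '0' (value 0) x 2^10 = 0
  Digit '1' (value 1) x 2^9 = 512
  Digit '0' (value 0) x 2^8 = 0
  Digit '1' (value 1) x 2^7 = 128
  Digit '0' (value 0) x 2^6 = 0
  Digit '1' (value 1) x 2^5 = 32
  Digit '0' (value 0) x 2^4 = 0
  Digit '0' (value 0) x 2^3 = 0
  Digit '1' (value 1) x 2^2 = 4
  Digit '0' (value 0) x 2^1 = 0
  Digit '0' (value 0) x 2^0 = 0
Sum = 4772

4772


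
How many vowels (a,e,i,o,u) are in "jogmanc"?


Input: jogmanc
Checking each character:
  'j' at position 0: consonant
  'o' at position 1: vowel (running total: 1)
  'g' at position 2: consonant
  'm' at position 3: consonant
  'a' at position 4: vowel (running total: 2)
  'n' at position 5: consonant
  'c' at position 6: consonant
Total vowels: 2

2


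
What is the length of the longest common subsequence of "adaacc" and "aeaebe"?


LCS of "adaacc" and "aeaebe"
DP table:
           a    e    a    e    b    e
      0    0    0    0    0    0    0
  a   0    1    1    1    1    1    1
  d   0    1    1    1    1    1    1
  a   0    1    1    2    2    2    2
  a   0    1    1    2    2    2    2
  c   0    1    1    2    2    2    2
  c   0    1    1    2    2    2    2
LCS length = dp[6][6] = 2

2


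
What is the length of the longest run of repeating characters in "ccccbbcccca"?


Input: "ccccbbcccca"
Scanning for longest run:
  Position 1 ('c'): continues run of 'c', length=2
  Position 2 ('c'): continues run of 'c', length=3
  Position 3 ('c'): continues run of 'c', length=4
  Position 4 ('b'): new char, reset run to 1
  Position 5 ('b'): continues run of 'b', length=2
  Position 6 ('c'): new char, reset run to 1
  Position 7 ('c'): continues run of 'c', length=2
  Position 8 ('c'): continues run of 'c', length=3
  Position 9 ('c'): continues run of 'c', length=4
  Position 10 ('a'): new char, reset run to 1
Longest run: 'c' with length 4

4


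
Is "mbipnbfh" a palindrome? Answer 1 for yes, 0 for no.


Input: mbipnbfh
Reversed: hfbnpibm
  Compare pos 0 ('m') with pos 7 ('h'): MISMATCH
  Compare pos 1 ('b') with pos 6 ('f'): MISMATCH
  Compare pos 2 ('i') with pos 5 ('b'): MISMATCH
  Compare pos 3 ('p') with pos 4 ('n'): MISMATCH
Result: not a palindrome

0


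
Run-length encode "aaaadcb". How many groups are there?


Input: aaaadcb
Scanning for consecutive runs:
  Group 1: 'a' x 4 (positions 0-3)
  Group 2: 'd' x 1 (positions 4-4)
  Group 3: 'c' x 1 (positions 5-5)
  Group 4: 'b' x 1 (positions 6-6)
Total groups: 4

4


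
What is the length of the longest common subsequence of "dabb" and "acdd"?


LCS of "dabb" and "acdd"
DP table:
           a    c    d    d
      0    0    0    0    0
  d   0    0    0    1    1
  a   0    1    1    1    1
  b   0    1    1    1    1
  b   0    1    1    1    1
LCS length = dp[4][4] = 1

1


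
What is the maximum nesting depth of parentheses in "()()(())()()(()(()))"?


Input: "()()(())()()(()(()))"
Tracking depth:
  Position 0 '(': depth becomes 1
  Position 1 ')': depth becomes 0
  Position 2 '(': depth becomes 1
  Position 3 ')': depth becomes 0
  Position 4 '(': depth becomes 1
  Position 5 '(': depth becomes 2
  Position 6 ')': depth becomes 1
  Position 7 ')': depth becomes 0
  Position 8 '(': depth becomes 1
  Position 9 ')': depth becomes 0
  Position 10 '(': depth becomes 1
  Position 11 ')': depth becomes 0
  Position 12 '(': depth becomes 1
  Position 13 '(': depth becomes 2
  Position 14 ')': depth becomes 1
  Position 15 '(': depth becomes 2
  Position 16 '(': depth becomes 3
  Position 17 ')': depth becomes 2
  Position 18 ')': depth becomes 1
  Position 19 ')': depth becomes 0
Maximum depth reached: 3

3


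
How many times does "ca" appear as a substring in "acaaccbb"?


Searching for "ca" in "acaaccbb"
Scanning each position:
  Position 0: "ac" => no
  Position 1: "ca" => MATCH
  Position 2: "aa" => no
  Position 3: "ac" => no
  Position 4: "cc" => no
  Position 5: "cb" => no
  Position 6: "bb" => no
Total occurrences: 1

1


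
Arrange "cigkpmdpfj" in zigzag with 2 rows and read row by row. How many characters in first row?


Zigzag "cigkpmdpfj" into 2 rows:
Placing characters:
  'c' => row 0
  'i' => row 1
  'g' => row 0
  'k' => row 1
  'p' => row 0
  'm' => row 1
  'd' => row 0
  'p' => row 1
  'f' => row 0
  'j' => row 1
Rows:
  Row 0: "cgpdf"
  Row 1: "ikmpj"
First row length: 5

5


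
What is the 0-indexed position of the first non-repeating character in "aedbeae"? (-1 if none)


Input: aedbeae
Character frequencies:
  'a': 2
  'b': 1
  'd': 1
  'e': 3
Scanning left to right for freq == 1:
  Position 0 ('a'): freq=2, skip
  Position 1 ('e'): freq=3, skip
  Position 2 ('d'): unique! => answer = 2

2
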